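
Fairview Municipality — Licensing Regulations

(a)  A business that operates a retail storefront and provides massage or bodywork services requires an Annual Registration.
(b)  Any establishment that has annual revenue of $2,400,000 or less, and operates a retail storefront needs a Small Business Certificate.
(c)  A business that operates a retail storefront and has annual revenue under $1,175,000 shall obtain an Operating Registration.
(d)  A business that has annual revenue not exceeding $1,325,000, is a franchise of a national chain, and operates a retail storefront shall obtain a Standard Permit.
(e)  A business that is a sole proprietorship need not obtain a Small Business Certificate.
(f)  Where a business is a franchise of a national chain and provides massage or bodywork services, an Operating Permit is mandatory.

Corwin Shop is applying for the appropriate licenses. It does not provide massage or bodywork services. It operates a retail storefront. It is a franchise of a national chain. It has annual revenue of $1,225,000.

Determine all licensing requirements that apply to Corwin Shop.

Small Business Certificate, Standard Permit

(a) operates a retail storefront; does not provide massage or bodywork services → Annual Registration not required.
(b) revenue $1,225,000 ≤ $2,400,000; operates a retail storefront → Small Business Certificate required.
(c) operates a retail storefront; revenue $1,225,000 ≥ $1,175,000 → Operating Registration not required.
(d) revenue $1,225,000 ≤ $1,325,000; is a franchise of a national chain; operates a retail storefront → Standard Permit required.
(e) is a franchise of a national chain (not: is a sole proprietorship) → Small Business Certificate exemption does not apply.
(f) is a franchise of a national chain; does not provide massage or bodywork services → Operating Permit not required.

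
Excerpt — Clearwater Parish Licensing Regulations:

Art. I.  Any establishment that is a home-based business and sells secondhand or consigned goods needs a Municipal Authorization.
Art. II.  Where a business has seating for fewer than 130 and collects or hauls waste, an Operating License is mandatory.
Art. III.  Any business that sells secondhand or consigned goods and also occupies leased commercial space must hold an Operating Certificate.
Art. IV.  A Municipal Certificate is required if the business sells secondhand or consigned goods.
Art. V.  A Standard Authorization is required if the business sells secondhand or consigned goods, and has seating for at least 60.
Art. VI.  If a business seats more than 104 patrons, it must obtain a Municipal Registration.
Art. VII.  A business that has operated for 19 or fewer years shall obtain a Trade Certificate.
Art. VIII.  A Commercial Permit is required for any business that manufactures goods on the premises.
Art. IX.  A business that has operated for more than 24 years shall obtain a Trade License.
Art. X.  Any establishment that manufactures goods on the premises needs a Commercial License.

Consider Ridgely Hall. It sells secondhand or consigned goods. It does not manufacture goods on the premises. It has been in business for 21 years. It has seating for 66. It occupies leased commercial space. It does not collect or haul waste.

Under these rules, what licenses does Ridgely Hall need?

Art. I. occupies leased commercial space (not: is a home-based business); sells secondhand or consigned goods → Municipal Authorization not required.
Art. II. seating 66 < 130; does not collect or haul waste → Operating License not required.
Art. III. sells secondhand or consigned goods; occupies leased commercial space → Operating Certificate required.
Art. IV. sells secondhand or consigned goods → Municipal Certificate required.
Art. V. sells secondhand or consigned goods; seating 66 ≥ 60 → Standard Authorization required.
Art. VI. seating 66 ≤ 104 → Municipal Registration not required.
Art. VII. years in business 21 > 19 → Trade Certificate not required.
Art. VIII. does not manufacture goods on the premises → Commercial Permit not required.
Art. IX. years in business 21 ≤ 24 → Trade License not required.
Art. X. does not manufacture goods on the premises → Commercial License not required.

Municipal Certificate, Operating Certificate, Standard Authorization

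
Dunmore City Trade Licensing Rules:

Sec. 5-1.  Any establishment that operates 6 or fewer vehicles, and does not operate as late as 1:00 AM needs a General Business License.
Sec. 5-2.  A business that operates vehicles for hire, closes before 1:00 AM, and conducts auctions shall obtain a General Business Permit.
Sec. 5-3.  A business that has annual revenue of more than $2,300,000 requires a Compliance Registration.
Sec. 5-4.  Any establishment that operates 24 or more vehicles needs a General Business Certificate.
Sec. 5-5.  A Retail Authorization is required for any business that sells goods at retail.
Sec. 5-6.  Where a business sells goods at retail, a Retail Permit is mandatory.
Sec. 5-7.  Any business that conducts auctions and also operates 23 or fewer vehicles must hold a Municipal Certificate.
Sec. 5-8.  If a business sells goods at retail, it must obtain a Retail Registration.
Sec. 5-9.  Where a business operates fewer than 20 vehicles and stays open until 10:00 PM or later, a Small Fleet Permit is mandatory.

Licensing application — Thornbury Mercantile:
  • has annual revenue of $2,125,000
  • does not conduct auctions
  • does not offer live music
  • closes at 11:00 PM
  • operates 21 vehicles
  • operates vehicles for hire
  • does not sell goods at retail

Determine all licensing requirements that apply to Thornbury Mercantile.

None

Sec. 5-1. vehicles 21 > 6; closes 11:00 PM, at/before 1:00 AM → General Business License not required.
Sec. 5-2. operates vehicles for hire; closes 11:00 PM, at/before 1:00 AM; does not conduct auctions → General Business Permit not required.
Sec. 5-3. revenue $2,125,000 ≤ $2,300,000 → Compliance Registration not required.
Sec. 5-4. vehicles 21 < 24 → General Business Certificate not required.
Sec. 5-5. does not sell goods at retail → Retail Authorization not required.
Sec. 5-6. does not sell goods at retail → Retail Permit not required.
Sec. 5-7. does not conduct auctions; vehicles 21 ≤ 23 → Municipal Certificate not required.
Sec. 5-8. does not sell goods at retail → Retail Registration not required.
Sec. 5-9. vehicles 21 ≥ 20; closes 11:00 PM, after 10:00 PM → Small Fleet Permit not required.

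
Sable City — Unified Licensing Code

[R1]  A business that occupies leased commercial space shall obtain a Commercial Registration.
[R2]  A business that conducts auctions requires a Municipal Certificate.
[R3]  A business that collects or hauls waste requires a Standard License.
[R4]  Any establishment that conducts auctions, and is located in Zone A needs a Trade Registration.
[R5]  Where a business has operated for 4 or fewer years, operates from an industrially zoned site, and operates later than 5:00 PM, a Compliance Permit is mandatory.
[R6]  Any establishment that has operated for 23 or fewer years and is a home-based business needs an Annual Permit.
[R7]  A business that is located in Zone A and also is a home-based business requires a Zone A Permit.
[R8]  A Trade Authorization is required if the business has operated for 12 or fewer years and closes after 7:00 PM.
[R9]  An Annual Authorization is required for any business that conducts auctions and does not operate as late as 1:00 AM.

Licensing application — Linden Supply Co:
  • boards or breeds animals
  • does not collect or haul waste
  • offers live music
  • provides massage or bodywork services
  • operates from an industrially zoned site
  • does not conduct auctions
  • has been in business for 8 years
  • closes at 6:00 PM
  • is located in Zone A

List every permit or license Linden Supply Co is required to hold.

None

[R1] operates from an industrially zoned site (not: occupies leased commercial space) → Commercial Registration not required.
[R2] does not conduct auctions → Municipal Certificate not required.
[R3] does not collect or haul waste → Standard License not required.
[R4] does not conduct auctions; is located in Zone A → Trade Registration not required.
[R5] years in business 8 > 4; operates from an industrially zoned site; closes 6:00 PM, after 5:00 PM → Compliance Permit not required.
[R6] years in business 8 ≤ 23; operates from an industrially zoned site (not: is a home-based business) → Annual Permit not required.
[R7] is located in Zone A; operates from an industrially zoned site (not: is a home-based business) → Zone A Permit not required.
[R8] years in business 8 ≤ 12; closes 6:00 PM, at/before 7:00 PM → Trade Authorization not required.
[R9] does not conduct auctions; closes 6:00 PM, at/before 1:00 AM → Annual Authorization not required.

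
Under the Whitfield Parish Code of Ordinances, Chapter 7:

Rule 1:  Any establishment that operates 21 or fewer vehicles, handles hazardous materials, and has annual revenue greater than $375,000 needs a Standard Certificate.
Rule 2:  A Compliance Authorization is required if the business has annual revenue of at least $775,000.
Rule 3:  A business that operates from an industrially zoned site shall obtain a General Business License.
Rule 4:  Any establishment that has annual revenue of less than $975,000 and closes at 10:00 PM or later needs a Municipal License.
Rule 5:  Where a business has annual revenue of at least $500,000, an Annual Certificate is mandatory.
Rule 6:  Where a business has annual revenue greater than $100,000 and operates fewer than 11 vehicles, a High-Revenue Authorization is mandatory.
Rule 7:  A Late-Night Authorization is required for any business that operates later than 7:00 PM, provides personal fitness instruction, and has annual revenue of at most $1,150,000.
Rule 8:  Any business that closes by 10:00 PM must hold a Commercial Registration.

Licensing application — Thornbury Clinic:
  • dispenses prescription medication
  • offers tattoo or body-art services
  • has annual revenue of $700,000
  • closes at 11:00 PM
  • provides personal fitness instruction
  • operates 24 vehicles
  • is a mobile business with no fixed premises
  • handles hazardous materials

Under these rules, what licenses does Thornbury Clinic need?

Annual Certificate, Late-Night Authorization, Municipal License

Rule 1: vehicles 24 > 21; handles hazardous materials; revenue $700,000 > $375,000 → Standard Certificate not required.
Rule 2: revenue $700,000 < $775,000 → Compliance Authorization not required.
Rule 3: is a mobile business with no fixed premises (not: operates from an industrially zoned site) → General Business License not required.
Rule 4: revenue $700,000 < $975,000; closes 11:00 PM, after 10:00 PM → Municipal License required.
Rule 5: revenue $700,000 ≥ $500,000 → Annual Certificate required.
Rule 6: revenue $700,000 > $100,000; vehicles 24 ≥ 11 → High-Revenue Authorization not required.
Rule 7: closes 11:00 PM, after 7:00 PM; provides personal fitness instruction; revenue $700,000 ≤ $1,150,000 → Late-Night Authorization required.
Rule 8: closes 11:00 PM, after 10:00 PM → Commercial Registration not required.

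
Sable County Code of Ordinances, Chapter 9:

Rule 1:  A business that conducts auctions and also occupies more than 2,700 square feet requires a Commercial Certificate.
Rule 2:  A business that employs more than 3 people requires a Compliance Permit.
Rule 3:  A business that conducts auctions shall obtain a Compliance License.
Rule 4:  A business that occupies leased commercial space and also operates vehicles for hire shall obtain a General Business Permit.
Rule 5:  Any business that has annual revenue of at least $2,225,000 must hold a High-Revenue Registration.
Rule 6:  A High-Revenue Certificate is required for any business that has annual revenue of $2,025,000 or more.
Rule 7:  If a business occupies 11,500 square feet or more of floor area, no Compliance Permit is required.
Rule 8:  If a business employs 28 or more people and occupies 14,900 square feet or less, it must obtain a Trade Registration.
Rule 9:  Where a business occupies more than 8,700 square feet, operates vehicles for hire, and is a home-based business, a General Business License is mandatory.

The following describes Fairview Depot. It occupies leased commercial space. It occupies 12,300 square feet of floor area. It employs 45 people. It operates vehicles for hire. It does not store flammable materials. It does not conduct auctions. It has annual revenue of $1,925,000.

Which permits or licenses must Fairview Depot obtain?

General Business Permit, Trade Registration

Rule 1: does not conduct auctions; floor area 12,300 square feet > 2,700 square feet → Commercial Certificate not required.
Rule 2: employees 45 > 3 → Compliance Permit required.
Rule 3: does not conduct auctions → Compliance License not required.
Rule 4: occupies leased commercial space; operates vehicles for hire → General Business Permit required.
Rule 5: revenue $1,925,000 < $2,225,000 → High-Revenue Registration not required.
Rule 6: revenue $1,925,000 < $2,025,000 → High-Revenue Certificate not required.
Rule 7: floor area 12,300 square feet ≥ 11,500 square feet → exempt from Compliance Permit.
Rule 8: employees 45 ≥ 28; floor area 12,300 square feet ≤ 14,900 square feet → Trade Registration required.
Rule 9: floor area 12,300 square feet > 8,700 square feet; operates vehicles for hire; occupies leased commercial space (not: is a home-based business) → General Business License not required.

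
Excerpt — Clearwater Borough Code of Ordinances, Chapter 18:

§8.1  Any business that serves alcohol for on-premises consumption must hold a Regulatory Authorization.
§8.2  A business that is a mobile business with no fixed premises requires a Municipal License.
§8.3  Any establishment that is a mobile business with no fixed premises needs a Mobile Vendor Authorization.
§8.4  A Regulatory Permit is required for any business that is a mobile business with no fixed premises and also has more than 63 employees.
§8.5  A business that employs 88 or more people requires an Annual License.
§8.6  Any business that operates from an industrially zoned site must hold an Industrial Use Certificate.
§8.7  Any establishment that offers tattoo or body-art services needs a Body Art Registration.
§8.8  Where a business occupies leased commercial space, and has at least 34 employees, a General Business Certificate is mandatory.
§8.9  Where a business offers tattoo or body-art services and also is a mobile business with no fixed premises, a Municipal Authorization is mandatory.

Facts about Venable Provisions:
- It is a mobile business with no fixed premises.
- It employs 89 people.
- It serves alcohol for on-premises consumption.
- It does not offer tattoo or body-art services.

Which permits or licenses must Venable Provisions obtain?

§8.1 serves alcohol for on-premises consumption → Regulatory Authorization required.
§8.2 is a mobile business with no fixed premises → Municipal License required.
§8.3 is a mobile business with no fixed premises → Mobile Vendor Authorization required.
§8.4 is a mobile business with no fixed premises; employees 89 > 63 → Regulatory Permit required.
§8.5 employees 89 ≥ 88 → Annual License required.
§8.6 is a mobile business with no fixed premises (not: operates from an industrially zoned site) → Industrial Use Certificate not required.
§8.7 does not offer tattoo or body-art services → Body Art Registration not required.
§8.8 is a mobile business with no fixed premises (not: occupies leased commercial space); employees 89 ≥ 34 → General Business Certificate not required.
§8.9 does not offer tattoo or body-art services; is a mobile business with no fixed premises → Municipal Authorization not required.

Annual License, Mobile Vendor Authorization, Municipal License, Regulatory Authorization, Regulatory Permit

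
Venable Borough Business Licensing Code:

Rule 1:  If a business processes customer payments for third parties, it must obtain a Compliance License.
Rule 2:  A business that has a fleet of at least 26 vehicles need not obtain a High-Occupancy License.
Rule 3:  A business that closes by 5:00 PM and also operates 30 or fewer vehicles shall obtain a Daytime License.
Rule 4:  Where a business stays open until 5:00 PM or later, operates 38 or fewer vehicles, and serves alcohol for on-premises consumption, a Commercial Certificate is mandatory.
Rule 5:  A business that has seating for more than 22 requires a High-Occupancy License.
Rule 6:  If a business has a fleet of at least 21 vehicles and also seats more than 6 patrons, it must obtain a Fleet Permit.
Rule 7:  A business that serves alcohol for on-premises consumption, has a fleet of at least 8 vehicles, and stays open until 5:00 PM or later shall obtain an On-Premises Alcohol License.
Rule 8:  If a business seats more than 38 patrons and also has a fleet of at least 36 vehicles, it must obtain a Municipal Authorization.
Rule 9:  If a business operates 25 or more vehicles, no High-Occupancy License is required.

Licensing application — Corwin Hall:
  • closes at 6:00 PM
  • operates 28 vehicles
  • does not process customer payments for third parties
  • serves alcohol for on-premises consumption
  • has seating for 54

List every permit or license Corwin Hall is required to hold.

Rule 1: does not process customer payments for third parties → Compliance License not required.
Rule 2: vehicles 28 ≥ 26 → exempt from High-Occupancy License.
Rule 3: closes 6:00 PM, after 5:00 PM; vehicles 28 ≤ 30 → Daytime License not required.
Rule 4: closes 6:00 PM, after 5:00 PM; vehicles 28 ≤ 38; serves alcohol for on-premises consumption → Commercial Certificate required.
Rule 5: seating 54 > 22 → High-Occupancy License required.
Rule 6: vehicles 28 ≥ 21; seating 54 > 6 → Fleet Permit required.
Rule 7: serves alcohol for on-premises consumption; vehicles 28 ≥ 8; closes 6:00 PM, after 5:00 PM → On-Premises Alcohol License required.
Rule 8: seating 54 > 38; vehicles 28 < 36 → Municipal Authorization not required.
Rule 9: vehicles 28 ≥ 25 → exempt from High-Occupancy License.

Commercial Certificate, Fleet Permit, On-Premises Alcohol License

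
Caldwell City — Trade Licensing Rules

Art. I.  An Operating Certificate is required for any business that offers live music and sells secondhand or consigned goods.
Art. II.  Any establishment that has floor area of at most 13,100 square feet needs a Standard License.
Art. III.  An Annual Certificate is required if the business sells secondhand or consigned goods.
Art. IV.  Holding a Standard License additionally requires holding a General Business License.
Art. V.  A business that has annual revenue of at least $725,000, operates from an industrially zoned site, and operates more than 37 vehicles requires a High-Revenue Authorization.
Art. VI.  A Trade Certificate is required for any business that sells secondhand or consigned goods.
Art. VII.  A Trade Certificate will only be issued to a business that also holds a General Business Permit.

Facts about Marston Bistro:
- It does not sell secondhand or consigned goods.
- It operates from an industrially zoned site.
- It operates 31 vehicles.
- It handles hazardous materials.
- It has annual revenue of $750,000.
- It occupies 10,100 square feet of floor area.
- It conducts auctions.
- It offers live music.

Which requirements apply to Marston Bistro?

Art. I. offers live music; does not sell secondhand or consigned goods → Operating Certificate not required.
Art. II. floor area 10,100 square feet ≤ 13,100 square feet → Standard License required.
Art. III. does not sell secondhand or consigned goods → Annual Certificate not required.
Art. IV. Standard License is required → General Business License also required.
Art. V. revenue $750,000 ≥ $725,000; operates from an industrially zoned site; vehicles 31 ≤ 37 → High-Revenue Authorization not required.
Art. VI. does not sell secondhand or consigned goods → Trade Certificate not required.
Art. VII. Trade Certificate is not required → no effect.

General Business License, Standard License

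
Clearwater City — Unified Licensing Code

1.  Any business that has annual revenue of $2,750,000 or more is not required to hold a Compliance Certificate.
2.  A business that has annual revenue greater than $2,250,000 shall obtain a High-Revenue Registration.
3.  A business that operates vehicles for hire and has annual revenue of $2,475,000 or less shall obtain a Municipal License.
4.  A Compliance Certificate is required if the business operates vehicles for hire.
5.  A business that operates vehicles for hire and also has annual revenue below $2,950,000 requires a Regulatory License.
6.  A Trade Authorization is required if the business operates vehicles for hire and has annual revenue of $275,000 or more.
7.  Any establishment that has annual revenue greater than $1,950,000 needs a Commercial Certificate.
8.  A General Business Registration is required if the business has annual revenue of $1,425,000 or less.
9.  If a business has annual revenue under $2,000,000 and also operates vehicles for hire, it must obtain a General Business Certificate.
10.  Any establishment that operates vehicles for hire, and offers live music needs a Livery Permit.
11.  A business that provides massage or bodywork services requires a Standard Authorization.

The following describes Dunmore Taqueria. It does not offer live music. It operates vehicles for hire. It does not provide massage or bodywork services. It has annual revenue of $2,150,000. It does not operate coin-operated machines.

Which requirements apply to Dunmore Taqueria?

1. revenue $2,150,000 < $2,750,000 → Compliance Certificate exemption does not apply.
2. revenue $2,150,000 ≤ $2,250,000 → High-Revenue Registration not required.
3. operates vehicles for hire; revenue $2,150,000 ≤ $2,475,000 → Municipal License required.
4. operates vehicles for hire → Compliance Certificate required.
5. operates vehicles for hire; revenue $2,150,000 < $2,950,000 → Regulatory License required.
6. operates vehicles for hire; revenue $2,150,000 ≥ $275,000 → Trade Authorization required.
7. revenue $2,150,000 > $1,950,000 → Commercial Certificate required.
8. revenue $2,150,000 > $1,425,000 → General Business Registration not required.
9. revenue $2,150,000 ≥ $2,000,000; operates vehicles for hire → General Business Certificate not required.
10. operates vehicles for hire; does not offer live music → Livery Permit not required.
11. does not provide massage or bodywork services → Standard Authorization not required.

Commercial Certificate, Compliance Certificate, Municipal License, Regulatory License, Trade Authorization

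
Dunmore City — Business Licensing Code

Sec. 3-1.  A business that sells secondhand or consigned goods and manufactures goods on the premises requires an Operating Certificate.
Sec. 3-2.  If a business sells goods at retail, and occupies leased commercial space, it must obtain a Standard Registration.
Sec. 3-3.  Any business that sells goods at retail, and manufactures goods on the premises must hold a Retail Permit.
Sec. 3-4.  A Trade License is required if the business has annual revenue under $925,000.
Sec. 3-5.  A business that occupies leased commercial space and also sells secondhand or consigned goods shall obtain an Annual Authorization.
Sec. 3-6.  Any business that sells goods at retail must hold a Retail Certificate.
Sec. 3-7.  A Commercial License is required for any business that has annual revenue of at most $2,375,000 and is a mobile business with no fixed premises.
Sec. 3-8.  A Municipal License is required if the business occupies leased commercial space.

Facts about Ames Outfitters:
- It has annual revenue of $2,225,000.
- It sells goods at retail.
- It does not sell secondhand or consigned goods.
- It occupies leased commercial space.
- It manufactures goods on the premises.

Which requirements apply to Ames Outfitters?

Municipal License, Retail Certificate, Retail Permit, Standard Registration

Sec. 3-1. does not sell secondhand or consigned goods; manufactures goods on the premises → Operating Certificate not required.
Sec. 3-2. sells goods at retail; occupies leased commercial space → Standard Registration required.
Sec. 3-3. sells goods at retail; manufactures goods on the premises → Retail Permit required.
Sec. 3-4. revenue $2,225,000 ≥ $925,000 → Trade License not required.
Sec. 3-5. occupies leased commercial space; does not sell secondhand or consigned goods → Annual Authorization not required.
Sec. 3-6. sells goods at retail → Retail Certificate required.
Sec. 3-7. revenue $2,225,000 ≤ $2,375,000; occupies leased commercial space (not: is a mobile business with no fixed premises) → Commercial License not required.
Sec. 3-8. occupies leased commercial space → Municipal License required.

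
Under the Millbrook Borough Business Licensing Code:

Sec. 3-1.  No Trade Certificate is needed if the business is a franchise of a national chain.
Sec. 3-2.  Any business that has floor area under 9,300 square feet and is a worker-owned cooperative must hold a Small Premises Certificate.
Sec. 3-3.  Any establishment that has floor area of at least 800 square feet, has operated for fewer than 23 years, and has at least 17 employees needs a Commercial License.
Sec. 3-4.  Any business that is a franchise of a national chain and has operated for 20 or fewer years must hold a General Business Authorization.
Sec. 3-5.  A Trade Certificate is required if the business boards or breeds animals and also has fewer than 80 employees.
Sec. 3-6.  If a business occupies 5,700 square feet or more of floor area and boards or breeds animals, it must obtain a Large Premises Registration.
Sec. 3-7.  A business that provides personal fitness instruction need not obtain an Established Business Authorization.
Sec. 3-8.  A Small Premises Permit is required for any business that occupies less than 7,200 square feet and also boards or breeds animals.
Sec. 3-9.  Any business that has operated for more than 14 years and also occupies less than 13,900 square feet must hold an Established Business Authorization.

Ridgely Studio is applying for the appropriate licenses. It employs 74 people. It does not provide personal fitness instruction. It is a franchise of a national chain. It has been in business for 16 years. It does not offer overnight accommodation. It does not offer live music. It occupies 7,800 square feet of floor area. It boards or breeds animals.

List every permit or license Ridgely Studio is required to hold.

Sec. 3-1. is a franchise of a national chain → exempt from Trade Certificate.
Sec. 3-2. floor area 7,800 square feet < 9,300 square feet; is a franchise of a national chain (not: is a worker-owned cooperative) → Small Premises Certificate not required.
Sec. 3-3. floor area 7,800 square feet ≥ 800 square feet; years in business 16 < 23; employees 74 ≥ 17 → Commercial License required.
Sec. 3-4. is a franchise of a national chain; years in business 16 ≤ 20 → General Business Authorization required.
Sec. 3-5. boards or breeds animals; employees 74 < 80 → Trade Certificate required.
Sec. 3-6. floor area 7,800 square feet ≥ 5,700 square feet; boards or breeds animals → Large Premises Registration required.
Sec. 3-7. does not provide personal fitness instruction → Established Business Authorization exemption does not apply.
Sec. 3-8. floor area 7,800 square feet ≥ 7,200 square feet; boards or breeds animals → Small Premises Permit not required.
Sec. 3-9. years in business 16 > 14; floor area 7,800 square feet < 13,900 square feet → Established Business Authorization required.

Commercial License, Established Business Authorization, General Business Authorization, Large Premises Registration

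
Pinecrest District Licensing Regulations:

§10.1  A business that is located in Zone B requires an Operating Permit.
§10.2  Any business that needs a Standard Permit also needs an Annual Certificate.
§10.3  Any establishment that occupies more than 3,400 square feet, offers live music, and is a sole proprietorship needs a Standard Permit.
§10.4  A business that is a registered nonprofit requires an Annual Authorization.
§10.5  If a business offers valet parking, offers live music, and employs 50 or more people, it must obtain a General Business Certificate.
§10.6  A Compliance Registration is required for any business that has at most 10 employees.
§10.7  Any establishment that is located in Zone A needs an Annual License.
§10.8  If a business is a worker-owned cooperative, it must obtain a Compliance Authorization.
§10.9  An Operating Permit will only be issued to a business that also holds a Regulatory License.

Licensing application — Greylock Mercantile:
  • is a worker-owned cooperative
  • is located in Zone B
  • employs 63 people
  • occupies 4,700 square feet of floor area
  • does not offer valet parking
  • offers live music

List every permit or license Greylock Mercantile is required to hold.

Compliance Authorization, Operating Permit, Regulatory License

§10.1 is located in Zone B → Operating Permit required.
§10.2 Standard Permit is not required → no effect.
§10.3 floor area 4,700 square feet > 3,400 square feet; offers live music; is a worker-owned cooperative (not: is a sole proprietorship) → Standard Permit not required.
§10.4 is a worker-owned cooperative (not: is a registered nonprofit) → Annual Authorization not required.
§10.5 does not offer valet parking; offers live music; employees 63 ≥ 50 → General Business Certificate not required.
§10.6 employees 63 > 10 → Compliance Registration not required.
§10.7 is located in Zone B (not: is located in Zone A) → Annual License not required.
§10.8 is a worker-owned cooperative → Compliance Authorization required.
§10.9 Operating Permit is required → Regulatory License also required.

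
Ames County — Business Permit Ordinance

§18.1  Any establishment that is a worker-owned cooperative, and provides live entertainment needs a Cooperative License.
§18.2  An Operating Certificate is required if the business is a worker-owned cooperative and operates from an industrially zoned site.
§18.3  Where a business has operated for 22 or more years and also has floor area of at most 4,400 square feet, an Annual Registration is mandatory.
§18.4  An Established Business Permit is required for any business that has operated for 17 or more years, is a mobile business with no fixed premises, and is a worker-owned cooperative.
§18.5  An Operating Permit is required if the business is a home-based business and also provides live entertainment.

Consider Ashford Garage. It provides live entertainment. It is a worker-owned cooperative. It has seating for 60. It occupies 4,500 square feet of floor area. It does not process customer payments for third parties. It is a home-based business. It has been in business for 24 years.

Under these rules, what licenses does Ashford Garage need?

§18.1 is a worker-owned cooperative; provides live entertainment → Cooperative License required.
§18.2 is a worker-owned cooperative; is a home-based business (not: operates from an industrially zoned site) → Operating Certificate not required.
§18.3 years in business 24 ≥ 22; floor area 4,500 square feet > 4,400 square feet → Annual Registration not required.
§18.4 years in business 24 ≥ 17; is a home-based business (not: is a mobile business with no fixed premises); is a worker-owned cooperative → Established Business Permit not required.
§18.5 is a home-based business; provides live entertainment → Operating Permit required.

Cooperative License, Operating Permit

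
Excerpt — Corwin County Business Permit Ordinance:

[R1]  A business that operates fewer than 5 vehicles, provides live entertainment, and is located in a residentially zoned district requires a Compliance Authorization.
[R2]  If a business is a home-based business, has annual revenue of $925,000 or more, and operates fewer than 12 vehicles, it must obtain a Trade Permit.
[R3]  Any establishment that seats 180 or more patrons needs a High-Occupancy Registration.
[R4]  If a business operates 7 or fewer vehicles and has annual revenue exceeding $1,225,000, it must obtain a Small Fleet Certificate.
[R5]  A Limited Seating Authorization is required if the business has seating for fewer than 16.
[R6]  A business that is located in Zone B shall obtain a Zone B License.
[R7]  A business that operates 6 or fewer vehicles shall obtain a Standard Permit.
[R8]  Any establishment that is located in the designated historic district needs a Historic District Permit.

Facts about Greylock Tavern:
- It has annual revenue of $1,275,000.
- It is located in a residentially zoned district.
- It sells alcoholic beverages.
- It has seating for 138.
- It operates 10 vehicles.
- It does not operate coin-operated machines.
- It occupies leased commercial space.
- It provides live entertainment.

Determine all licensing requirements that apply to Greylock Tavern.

[R1] vehicles 10 ≥ 5; provides live entertainment; is located in a residentially zoned district → Compliance Authorization not required.
[R2] occupies leased commercial space (not: is a home-based business); revenue $1,275,000 ≥ $925,000; vehicles 10 < 12 → Trade Permit not required.
[R3] seating 138 < 180 → High-Occupancy Registration not required.
[R4] vehicles 10 > 7; revenue $1,275,000 > $1,225,000 → Small Fleet Certificate not required.
[R5] seating 138 ≥ 16 → Limited Seating Authorization not required.
[R6] is located in a residentially zoned district (not: is located in Zone B) → Zone B License not required.
[R7] vehicles 10 > 6 → Standard Permit not required.
[R8] is located in a residentially zoned district (not: is located in the designated historic district) → Historic District Permit not required.

None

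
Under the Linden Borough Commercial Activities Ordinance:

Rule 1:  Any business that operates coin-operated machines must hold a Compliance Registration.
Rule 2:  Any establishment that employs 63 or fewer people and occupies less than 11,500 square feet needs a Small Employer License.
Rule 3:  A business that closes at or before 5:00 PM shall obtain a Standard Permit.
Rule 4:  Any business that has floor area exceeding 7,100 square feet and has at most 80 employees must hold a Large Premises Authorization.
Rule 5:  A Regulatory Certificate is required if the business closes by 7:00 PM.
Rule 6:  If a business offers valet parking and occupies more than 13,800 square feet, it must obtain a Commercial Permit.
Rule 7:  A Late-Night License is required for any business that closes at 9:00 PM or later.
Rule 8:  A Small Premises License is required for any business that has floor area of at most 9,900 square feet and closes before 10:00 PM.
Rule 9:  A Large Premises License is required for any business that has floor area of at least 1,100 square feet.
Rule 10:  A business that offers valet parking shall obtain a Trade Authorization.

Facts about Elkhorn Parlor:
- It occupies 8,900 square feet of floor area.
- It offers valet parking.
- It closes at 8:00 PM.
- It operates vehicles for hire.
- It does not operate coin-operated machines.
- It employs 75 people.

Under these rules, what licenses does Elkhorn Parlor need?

Large Premises Authorization, Large Premises License, Small Premises License, Trade Authorization

Rule 1: does not operate coin-operated machines → Compliance Registration not required.
Rule 2: employees 75 > 63; floor area 8,900 square feet < 11,500 square feet → Small Employer License not required.
Rule 3: closes 8:00 PM, after 5:00 PM → Standard Permit not required.
Rule 4: floor area 8,900 square feet > 7,100 square feet; employees 75 ≤ 80 → Large Premises Authorization required.
Rule 5: closes 8:00 PM, after 7:00 PM → Regulatory Certificate not required.
Rule 6: offers valet parking; floor area 8,900 square feet ≤ 13,800 square feet → Commercial Permit not required.
Rule 7: closes 8:00 PM, at/before 9:00 PM → Late-Night License not required.
Rule 8: floor area 8,900 square feet ≤ 9,900 square feet; closes 8:00 PM, at/before 10:00 PM → Small Premises License required.
Rule 9: floor area 8,900 square feet ≥ 1,100 square feet → Large Premises License required.
Rule 10: offers valet parking → Trade Authorization required.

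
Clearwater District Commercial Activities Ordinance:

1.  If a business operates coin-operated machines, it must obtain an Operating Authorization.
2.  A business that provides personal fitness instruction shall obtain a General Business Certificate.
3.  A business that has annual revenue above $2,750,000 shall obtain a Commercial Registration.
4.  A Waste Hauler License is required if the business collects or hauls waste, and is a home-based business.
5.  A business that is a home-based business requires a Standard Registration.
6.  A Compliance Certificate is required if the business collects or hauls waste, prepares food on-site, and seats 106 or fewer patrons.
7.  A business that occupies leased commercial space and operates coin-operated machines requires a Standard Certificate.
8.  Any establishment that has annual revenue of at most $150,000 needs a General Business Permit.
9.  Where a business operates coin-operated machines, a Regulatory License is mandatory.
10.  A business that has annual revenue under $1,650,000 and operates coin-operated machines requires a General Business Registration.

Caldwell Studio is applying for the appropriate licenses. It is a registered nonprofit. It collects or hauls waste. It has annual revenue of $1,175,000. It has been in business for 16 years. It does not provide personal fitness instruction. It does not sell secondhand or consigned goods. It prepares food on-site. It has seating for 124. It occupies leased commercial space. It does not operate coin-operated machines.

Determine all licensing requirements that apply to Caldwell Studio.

None

1. does not operate coin-operated machines → Operating Authorization not required.
2. does not provide personal fitness instruction → General Business Certificate not required.
3. revenue $1,175,000 ≤ $2,750,000 → Commercial Registration not required.
4. collects or hauls waste; occupies leased commercial space (not: is a home-based business) → Waste Hauler License not required.
5. occupies leased commercial space (not: is a home-based business) → Standard Registration not required.
6. collects or hauls waste; prepares food on-site; seating 124 > 106 → Compliance Certificate not required.
7. occupies leased commercial space; does not operate coin-operated machines → Standard Certificate not required.
8. revenue $1,175,000 > $150,000 → General Business Permit not required.
9. does not operate coin-operated machines → Regulatory License not required.
10. revenue $1,175,000 < $1,650,000; does not operate coin-operated machines → General Business Registration not required.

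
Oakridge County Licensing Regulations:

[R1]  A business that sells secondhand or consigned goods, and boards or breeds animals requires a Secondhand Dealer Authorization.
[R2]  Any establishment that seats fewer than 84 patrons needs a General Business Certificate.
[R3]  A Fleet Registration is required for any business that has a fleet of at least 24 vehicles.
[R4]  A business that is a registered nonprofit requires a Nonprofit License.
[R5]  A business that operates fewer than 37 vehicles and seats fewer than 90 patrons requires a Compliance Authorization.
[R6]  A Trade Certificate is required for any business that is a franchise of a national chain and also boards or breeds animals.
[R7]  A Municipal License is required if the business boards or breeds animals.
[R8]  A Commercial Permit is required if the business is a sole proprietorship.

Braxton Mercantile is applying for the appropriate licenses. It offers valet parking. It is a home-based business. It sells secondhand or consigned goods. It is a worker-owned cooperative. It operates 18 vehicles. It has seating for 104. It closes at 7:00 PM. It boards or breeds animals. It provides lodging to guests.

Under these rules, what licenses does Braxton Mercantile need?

[R1] sells secondhand or consigned goods; boards or breeds animals → Secondhand Dealer Authorization required.
[R2] seating 104 ≥ 84 → General Business Certificate not required.
[R3] vehicles 18 < 24 → Fleet Registration not required.
[R4] is a worker-owned cooperative (not: is a registered nonprofit) → Nonprofit License not required.
[R5] vehicles 18 < 37; seating 104 ≥ 90 → Compliance Authorization not required.
[R6] is a worker-owned cooperative (not: is a franchise of a national chain); boards or breeds animals → Trade Certificate not required.
[R7] boards or breeds animals → Municipal License required.
[R8] is a worker-owned cooperative (not: is a sole proprietorship) → Commercial Permit not required.

Municipal License, Secondhand Dealer Authorization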